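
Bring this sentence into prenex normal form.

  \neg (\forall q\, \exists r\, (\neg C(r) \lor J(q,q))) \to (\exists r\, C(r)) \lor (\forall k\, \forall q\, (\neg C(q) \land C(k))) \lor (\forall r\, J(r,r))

\forall q\, \exists r\, \exists v1\, \forall k\, \forall s\, \forall v\, (\neg C(r) \lor J(q,q) \lor C(v1) \lor \neg C(s) \land C(k) \lor J(v,v))

First replace A → B with ¬A ∨ B.
  \neg \neg (\forall q\, \exists r\, (\neg C(r) \lor J(q,q))) \lor (\exists r\, C(r)) \lor (\forall k\, \forall q\, (\neg C(q) \land C(k))) \lor (\forall r\, J(r,r))
Push ¬ through the quantifiers and connectives to reach negation normal form:
  (\forall q\, \exists r\, (\neg C(r) \lor J(q,q))) \lor (\exists r\, C(r)) \lor (\forall k\, \forall q\, (\neg C(q) \land C(k))) \lor (\forall r\, J(r,r))
Rename bound variables to avoid capture: r↦v1, q↦s, r↦v.
  (\forall q\, \exists r\, (\neg C(r) \lor J(q,q))) \lor (\exists v1\, C(v1)) \lor (\forall k\, \forall s\, (\neg C(s) \land C(k))) \lor (\forall v\, J(v,v))
Pull the quantifiers to the front (each side's bound variable is not free in the other side):
  \forall q\, \exists r\, \exists v1\, \forall k\, \forall s\, \forall v\, (\neg C(r) \lor J(q,q) \lor C(v1) \lor \neg C(s) \land C(k) \lor J(v,v))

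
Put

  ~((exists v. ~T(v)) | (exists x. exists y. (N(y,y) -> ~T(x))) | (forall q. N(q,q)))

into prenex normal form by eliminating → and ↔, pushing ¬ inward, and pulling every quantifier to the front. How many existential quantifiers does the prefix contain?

First replace A → B with ¬A ∨ B.
  ~((exists v. ~T(v)) | (exists x. exists y. (~N(y,y) | ~T(x))) | (forall q. N(q,q)))
Move each ¬ inward, flipping quantifiers it crosses:
  (forall v. T(v)) & (forall x. forall y. (N(y,y) & T(x))) & (exists q. ~N(q,q))
Pull the quantifiers to the front (each side's bound variable is not free in the other side):
  forall v. forall x. forall y. exists q. (T(v) & N(y,y) & T(x) & ~N(q,q))
The prefix is forall v forall x forall y exists q: 3 universal, 1 existential.

1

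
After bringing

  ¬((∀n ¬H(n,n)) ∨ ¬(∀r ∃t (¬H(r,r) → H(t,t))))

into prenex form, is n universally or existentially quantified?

existential

First replace A → B with ¬A ∨ B.
  ¬((∀n ¬H(n,n)) ∨ ¬(∀r ∃t (¬¬H(r,r) ∨ H(t,t))))
Drive negations inward (¬∀x A ≡ ∃x ¬A, ¬∃x A ≡ ∀x ¬A, De Morgan for ∧/∨):
  (∃n H(n,n)) ∧ (∀r ∃t (H(r,r) ∨ H(t,t)))
All bound variables are already distinct, so no renaming is needed.
Pull the quantifiers to the front (each side's bound variable is not free in the other side):
  ∃n ∀r ∃t (H(n,n) ∧ (H(r,r) ∨ H(t,t)))
The quantifier ∀n sits under an odd number of negations (counting the antecedent side of each →), so it flips to ∃n.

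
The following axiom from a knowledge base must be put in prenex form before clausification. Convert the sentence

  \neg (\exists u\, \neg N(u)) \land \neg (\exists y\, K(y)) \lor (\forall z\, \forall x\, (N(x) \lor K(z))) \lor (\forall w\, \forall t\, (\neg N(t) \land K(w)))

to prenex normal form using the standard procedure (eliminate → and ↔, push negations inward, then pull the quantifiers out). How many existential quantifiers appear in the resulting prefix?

Drive negations inward (¬∀x A ≡ ∃x ¬A, ¬∃x A ≡ ∀x ¬A, De Morgan for ∧/∨):
  (\forall u\, N(u)) \land (\forall y\, \neg K(y)) \lor (\forall z\, \forall x\, (N(x) \lor K(z))) \lor (\forall w\, \forall t\, (\neg N(t) \land K(w)))
All bound variables are already distinct, so no renaming is needed.
Extract every quantifier outward, since the variables are now distinct and don't occur free across branches:
  \forall u\, \forall y\, \forall z\, \forall x\, \forall w\, \forall t\, (N(u) \land \neg K(y) \lor N(x) \lor K(z) \lor \neg N(t) \land K(w))
The prefix is \forall u \forall y \forall z \forall x \forall w \forall t: 6 universal, 0 existential.

0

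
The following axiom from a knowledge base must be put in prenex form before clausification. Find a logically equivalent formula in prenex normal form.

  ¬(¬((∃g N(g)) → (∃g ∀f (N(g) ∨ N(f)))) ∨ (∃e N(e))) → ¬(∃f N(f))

First replace A → B with ¬A ∨ B.
  ¬¬(¬(¬(∃g N(g)) ∨ (∃g ∀f (N(g) ∨ N(f)))) ∨ (∃e N(e))) ∨ ¬(∃f N(f))
Push ¬ through the quantifiers and connectives to reach negation normal form:
  (∃g N(g)) ∧ (∀g ∃f (¬N(g) ∧ ¬N(f))) ∨ (∃e N(e)) ∨ (∀f ¬N(f))
Give each quantifier a distinct variable: g↦z, f↦u.
  (∃g N(g)) ∧ (∀z ∃f (¬N(z) ∧ ¬N(f))) ∨ (∃e N(e)) ∨ (∀u ¬N(u))
Finally move all quantifiers to the prefix:
  ∃g ∀z ∃f ∃e ∀u (N(g) ∧ ¬N(z) ∧ ¬N(f) ∨ N(e) ∨ ¬N(u))

∃g ∀z ∃f ∃e ∀u (N(g) ∧ ¬N(z) ∧ ¬N(f) ∨ N(e) ∨ ¬N(u))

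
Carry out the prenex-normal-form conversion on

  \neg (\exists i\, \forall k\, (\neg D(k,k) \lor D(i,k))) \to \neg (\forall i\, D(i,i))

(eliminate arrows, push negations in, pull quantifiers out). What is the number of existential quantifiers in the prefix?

First replace A → B with ¬A ∨ B.
  \neg \neg (\exists i\, \forall k\, (\neg D(k,k) \lor D(i,k))) \lor \neg (\forall i\, D(i,i))
Push ¬ through the quantifiers and connectives to reach negation normal form:
  (\exists i\, \forall k\, (\neg D(k,k) \lor D(i,k))) \lor (\exists i\, \neg D(i,i))
Standardize variables apart so no two quantifiers bind the same name: i↦y.
  (\exists i\, \forall k\, (\neg D(k,k) \lor D(i,k))) \lor (\exists y\, \neg D(y,y))
Finally move all quantifiers to the prefix:
  \exists i\, \forall k\, \exists y\, (\neg D(k,k) \lor D(i,k) \lor \neg D(y,y))
The prefix is \exists i \forall k \exists y: 1 universal, 2 existential.

2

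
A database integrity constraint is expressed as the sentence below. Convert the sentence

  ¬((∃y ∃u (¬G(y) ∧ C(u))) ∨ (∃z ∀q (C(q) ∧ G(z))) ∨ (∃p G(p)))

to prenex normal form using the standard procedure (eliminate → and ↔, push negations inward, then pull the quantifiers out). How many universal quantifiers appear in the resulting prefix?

4

Drive negations inward (¬∀x A ≡ ∃x ¬A, ¬∃x A ≡ ∀x ¬A, De Morgan for ∧/∨):
  (∀y ∀u (G(y) ∨ ¬C(u))) ∧ (∀z ∃q (¬C(q) ∨ ¬G(z))) ∧ (∀p ¬G(p))
Extract every quantifier outward, since the variables are now distinct and don't occur free across branches:
  ∀y ∀u ∀z ∃q ∀p ((G(y) ∨ ¬C(u)) ∧ (¬C(q) ∨ ¬G(z)) ∧ ¬G(p))
The prefix is ∀y ∀u ∀z ∃q ∀p: 4 universal, 1 existential.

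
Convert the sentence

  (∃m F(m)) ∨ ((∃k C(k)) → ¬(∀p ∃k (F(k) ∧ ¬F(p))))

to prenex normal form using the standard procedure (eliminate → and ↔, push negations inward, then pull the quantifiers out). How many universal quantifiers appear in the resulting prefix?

First replace A → B with ¬A ∨ B.
  (∃m F(m)) ∨ ¬(∃k C(k)) ∨ ¬(∀p ∃k (F(k) ∧ ¬F(p)))
Move each ¬ inward, flipping quantifiers it crosses:
  (∃m F(m)) ∨ (∀k ¬C(k)) ∨ (∃p ∀k (¬F(k) ∨ F(p)))
Standardize variables apart so no two quantifiers bind the same name: k↦x1.
  (∃m F(m)) ∨ (∀k ¬C(k)) ∨ (∃p ∀x1 (¬F(x1) ∨ F(p)))
Pull the quantifiers to the front (each side's bound variable is not free in the other side):
  ∃m ∀k ∃p ∀x1 (F(m) ∨ ¬C(k) ∨ ¬F(x1) ∨ F(p))
The prefix is ∃m ∀k ∃p ∀x1: 2 universal, 2 existential.

2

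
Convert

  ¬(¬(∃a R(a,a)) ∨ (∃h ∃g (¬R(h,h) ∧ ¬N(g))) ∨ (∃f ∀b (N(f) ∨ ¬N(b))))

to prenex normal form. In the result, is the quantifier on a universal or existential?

existential

Drive negations inward (¬∀x A ≡ ∃x ¬A, ¬∃x A ≡ ∀x ¬A, De Morgan for ∧/∨):
  (∃a R(a,a)) ∧ (∀h ∀g (R(h,h) ∨ N(g))) ∧ (∀f ∃b (¬N(f) ∧ N(b)))
Finally move all quantifiers to the prefix:
  ∃a ∀h ∀g ∀f ∃b (R(a,a) ∧ (R(h,h) ∨ N(g)) ∧ ¬N(f) ∧ N(b))
The quantifier ∃a sits under an even number of negations, so it remains existential.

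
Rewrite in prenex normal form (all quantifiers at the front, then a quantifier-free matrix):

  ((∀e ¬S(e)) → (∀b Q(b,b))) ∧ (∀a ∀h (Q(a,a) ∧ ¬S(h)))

Rewrite implications/biconditionals: A → B as ¬A ∨ B.
  (¬(∀e ¬S(e)) ∨ (∀b Q(b,b))) ∧ (∀a ∀h (Q(a,a) ∧ ¬S(h)))
Drive negations inward (¬∀x A ≡ ∃x ¬A, ¬∃x A ≡ ∀x ¬A, De Morgan for ∧/∨):
  ((∃e S(e)) ∨ (∀b Q(b,b))) ∧ (∀a ∀h (Q(a,a) ∧ ¬S(h)))
Extract every quantifier outward, since the variables are now distinct and don't occur free across branches:
  ∃e ∀b ∀a ∀h ((S(e) ∨ Q(b,b)) ∧ Q(a,a) ∧ ¬S(h))

∃e ∀b ∀a ∀h ((S(e) ∨ Q(b,b)) ∧ Q(a,a) ∧ ¬S(h))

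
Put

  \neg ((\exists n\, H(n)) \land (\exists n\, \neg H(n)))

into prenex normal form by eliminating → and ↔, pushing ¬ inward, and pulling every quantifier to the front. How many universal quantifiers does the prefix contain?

2

Drive negations inward (¬∀x A ≡ ∃x ¬A, ¬∃x A ≡ ∀x ¬A, De Morgan for ∧/∨):
  (\forall n\, \neg H(n)) \lor (\forall n\, H(n))
Rename bound variables to avoid capture: n↦y.
  (\forall n\, \neg H(n)) \lor (\forall y\, H(y))
Pull the quantifiers to the front (each side's bound variable is not free in the other side):
  \forall n\, \forall y\, (\neg H(n) \lor H(y))
The prefix is \forall n \forall y: 2 universal, 0 existential.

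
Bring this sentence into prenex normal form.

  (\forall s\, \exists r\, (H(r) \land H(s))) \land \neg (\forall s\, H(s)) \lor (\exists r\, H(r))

Move each ¬ inward, flipping quantifiers it crosses:
  (\forall s\, \exists r\, (H(r) \land H(s))) \land (\exists s\, \neg H(s)) \lor (\exists r\, H(r))
Rename bound variables to avoid capture: s↦x, r↦y.
  (\forall s\, \exists r\, (H(r) \land H(s))) \land (\exists x\, \neg H(x)) \lor (\exists y\, H(y))
Finally move all quantifiers to the prefix:
  \forall s\, \exists r\, \exists x\, \exists y\, (H(r) \land H(s) \land \neg H(x) \lor H(y))

\forall s\, \exists r\, \exists x\, \exists y\, (H(r) \land H(s) \land \neg H(x) \lor H(y))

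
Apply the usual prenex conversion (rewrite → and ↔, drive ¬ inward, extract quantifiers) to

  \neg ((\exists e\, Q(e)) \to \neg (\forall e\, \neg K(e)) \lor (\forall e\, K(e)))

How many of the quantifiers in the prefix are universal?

1

Eliminate → and ↔ using ¬ and ∨.
  \neg (\neg (\exists e\, Q(e)) \lor \neg (\forall e\, \neg K(e)) \lor (\forall e\, K(e)))
Move each ¬ inward, flipping quantifiers it crosses:
  (\exists e\, Q(e)) \land (\forall e\, \neg K(e)) \land (\exists e\, \neg K(e))
Rename bound variables to avoid capture: e↦v, e↦w1.
  (\exists e\, Q(e)) \land (\forall v\, \neg K(v)) \land (\exists w1\, \neg K(w1))
Extract every quantifier outward, since the variables are now distinct and don't occur free across branches:
  \exists e\, \forall v\, \exists w1\, (Q(e) \land \neg K(v) \land \neg K(w1))
The prefix is \exists e \forall v \exists w1: 1 universal, 2 existential.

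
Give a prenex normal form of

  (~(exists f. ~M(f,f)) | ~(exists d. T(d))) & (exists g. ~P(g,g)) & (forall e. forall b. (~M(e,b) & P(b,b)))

Drive negations inward (¬∀x A ≡ ∃x ¬A, ¬∃x A ≡ ∀x ¬A, De Morgan for ∧/∨):
  ((forall f. M(f,f)) | (forall d. ~T(d))) & (exists g. ~P(g,g)) & (forall e. forall b. (~M(e,b) & P(b,b)))
All bound variables are already distinct, so no renaming is needed.
Pull the quantifiers to the front (each side's bound variable is not free in the other side):
  forall f. forall d. exists g. forall e. forall b. ((M(f,f) | ~T(d)) & ~P(g,g) & ~M(e,b) & P(b,b))

forall f. forall d. exists g. forall e. forall b. ((M(f,f) | ~T(d)) & ~P(g,g) & ~M(e,b) & P(b,b))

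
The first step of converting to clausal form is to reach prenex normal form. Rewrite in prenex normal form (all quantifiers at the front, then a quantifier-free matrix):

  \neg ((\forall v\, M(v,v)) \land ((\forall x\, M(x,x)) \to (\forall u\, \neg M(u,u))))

\exists v\, \forall x\, \exists u\, (\neg M(v,v) \lor M(x,x) \land M(u,u))

First replace A → B with ¬A ∨ B.
  \neg ((\forall v\, M(v,v)) \land (\neg (\forall x\, M(x,x)) \lor (\forall u\, \neg M(u,u))))
Move each ¬ inward, flipping quantifiers it crosses:
  (\exists v\, \neg M(v,v)) \lor (\forall x\, M(x,x)) \land (\exists u\, M(u,u))
All bound variables are already distinct, so no renaming is needed.
Finally move all quantifiers to the prefix:
  \exists v\, \forall x\, \exists u\, (\neg M(v,v) \lor M(x,x) \land M(u,u))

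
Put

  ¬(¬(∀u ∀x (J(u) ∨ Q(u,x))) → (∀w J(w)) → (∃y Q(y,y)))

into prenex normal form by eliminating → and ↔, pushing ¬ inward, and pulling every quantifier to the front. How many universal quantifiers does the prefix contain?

Eliminate → and ↔ using ¬ and ∨.
  ¬(¬¬(∀u ∀x (J(u) ∨ Q(u,x))) ∨ ¬(∀w J(w)) ∨ (∃y Q(y,y)))
Move each ¬ inward, flipping quantifiers it crosses:
  (∃u ∃x (¬J(u) ∧ ¬Q(u,x))) ∧ (∀w J(w)) ∧ (∀y ¬Q(y,y))
All bound variables are already distinct, so no renaming is needed.
Finally move all quantifiers to the prefix:
  ∃u ∃x ∀w ∀y (¬J(u) ∧ ¬Q(u,x) ∧ J(w) ∧ ¬Q(y,y))
The prefix is ∃u ∃x ∀w ∀y: 2 universal, 2 existential.

2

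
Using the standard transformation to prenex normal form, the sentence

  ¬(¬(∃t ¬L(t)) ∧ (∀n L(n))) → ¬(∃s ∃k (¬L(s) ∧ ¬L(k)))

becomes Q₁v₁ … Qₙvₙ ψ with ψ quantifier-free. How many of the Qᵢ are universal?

4

First replace A → B with ¬A ∨ B.
  ¬¬(¬(∃t ¬L(t)) ∧ (∀n L(n))) ∨ ¬(∃s ∃k (¬L(s) ∧ ¬L(k)))
Drive negations inward (¬∀x A ≡ ∃x ¬A, ¬∃x A ≡ ∀x ¬A, De Morgan for ∧/∨):
  (∀t L(t)) ∧ (∀n L(n)) ∨ (∀s ∀k (L(s) ∨ L(k)))
All bound variables are already distinct, so no renaming is needed.
Pull the quantifiers to the front (each side's bound variable is not free in the other side):
  ∀t ∀n ∀s ∀k (L(t) ∧ L(n) ∨ L(s) ∨ L(k))
The prefix is ∀t ∀n ∀s ∀k: 4 universal, 0 existential.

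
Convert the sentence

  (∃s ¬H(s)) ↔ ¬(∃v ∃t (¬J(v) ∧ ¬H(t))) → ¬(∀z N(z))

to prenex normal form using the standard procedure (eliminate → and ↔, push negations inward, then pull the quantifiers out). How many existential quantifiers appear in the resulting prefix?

Rewrite implications/biconditionals: A → B as ¬A ∨ B; A ↔ B as (¬A ∨ B) ∧ (¬B ∨ A).
  (¬(∃s ¬H(s)) ∨ ¬¬(∃v ∃t (¬J(v) ∧ ¬H(t))) ∨ ¬(∀z N(z))) ∧ (¬(¬¬(∃v ∃t (¬J(v) ∧ ¬H(t))) ∨ ¬(∀z N(z))) ∨ (∃s ¬H(s)))
Push ¬ through the quantifiers and connectives to reach negation normal form:
  ((∀s H(s)) ∨ (∃v ∃t (¬J(v) ∧ ¬H(t))) ∨ (∃z ¬N(z))) ∧ ((∀v ∀t (J(v) ∨ H(t))) ∧ (∀z N(z)) ∨ (∃s ¬H(s)))
Rename bound variables to avoid capture: v↦x, t↦x1, z↦b, s↦v1.
  ((∀s H(s)) ∨ (∃v ∃t (¬J(v) ∧ ¬H(t))) ∨ (∃z ¬N(z))) ∧ ((∀x ∀x1 (J(x) ∨ H(x1))) ∧ (∀b N(b)) ∨ (∃v1 ¬H(v1)))
Extract every quantifier outward, since the variables are now distinct and don't occur free across branches:
  ∀s ∃v ∃t ∃z ∀x ∀x1 ∀b ∃v1 ((H(s) ∨ ¬J(v) ∧ ¬H(t) ∨ ¬N(z)) ∧ ((J(x) ∨ H(x1)) ∧ N(b) ∨ ¬H(v1)))
The prefix is ∀s ∃v ∃t ∃z ∀x ∀x1 ∀b ∃v1: 4 universal, 4 existential.

4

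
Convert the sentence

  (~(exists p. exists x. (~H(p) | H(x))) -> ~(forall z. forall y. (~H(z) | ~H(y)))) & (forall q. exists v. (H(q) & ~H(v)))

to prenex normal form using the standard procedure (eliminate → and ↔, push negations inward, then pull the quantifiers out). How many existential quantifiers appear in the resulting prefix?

5

Eliminate → and ↔ using ¬ and ∨.
  (~~(exists p. exists x. (~H(p) | H(x))) | ~(forall z. forall y. (~H(z) | ~H(y)))) & (forall q. exists v. (H(q) & ~H(v)))
Push ¬ through the quantifiers and connectives to reach negation normal form:
  ((exists p. exists x. (~H(p) | H(x))) | (exists z. exists y. (H(z) & H(y)))) & (forall q. exists v. (H(q) & ~H(v)))
All bound variables are already distinct, so no renaming is needed.
Extract every quantifier outward, since the variables are now distinct and don't occur free across branches:
  exists p. exists x. exists z. exists y. forall q. exists v. ((~H(p) | H(x) | H(z) & H(y)) & H(q) & ~H(v))
The prefix is exists p exists x exists z exists y forall q exists v: 1 universal, 5 existential.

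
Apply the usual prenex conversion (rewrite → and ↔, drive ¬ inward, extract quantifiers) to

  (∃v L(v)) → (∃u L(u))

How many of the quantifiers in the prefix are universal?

Eliminate → and ↔ using ¬ and ∨.
  ¬(∃v L(v)) ∨ (∃u L(u))
Push ¬ through the quantifiers and connectives to reach negation normal form:
  (∀v ¬L(v)) ∨ (∃u L(u))
All bound variables are already distinct, so no renaming is needed.
Finally move all quantifiers to the prefix:
  ∀v ∃u (¬L(v) ∨ L(u))
The prefix is ∀v ∃u: 1 universal, 1 existential.

1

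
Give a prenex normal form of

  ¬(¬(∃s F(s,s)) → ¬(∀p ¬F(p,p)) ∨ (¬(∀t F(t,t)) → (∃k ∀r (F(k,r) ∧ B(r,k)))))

∀s ∀p ∃t ∀k ∃r (¬F(s,s) ∧ ¬F(p,p) ∧ ¬F(t,t) ∧ (¬F(k,r) ∨ ¬B(r,k)))

Eliminate → and ↔ using ¬ and ∨.
  ¬(¬¬(∃s F(s,s)) ∨ ¬(∀p ¬F(p,p)) ∨ ¬¬(∀t F(t,t)) ∨ (∃k ∀r (F(k,r) ∧ B(r,k))))
Push ¬ through the quantifiers and connectives to reach negation normal form:
  (∀s ¬F(s,s)) ∧ (∀p ¬F(p,p)) ∧ (∃t ¬F(t,t)) ∧ (∀k ∃r (¬F(k,r) ∨ ¬B(r,k)))
Pull the quantifiers to the front (each side's bound variable is not free in the other side):
  ∀s ∀p ∃t ∀k ∃r (¬F(s,s) ∧ ¬F(p,p) ∧ ¬F(t,t) ∧ (¬F(k,r) ∨ ¬B(r,k)))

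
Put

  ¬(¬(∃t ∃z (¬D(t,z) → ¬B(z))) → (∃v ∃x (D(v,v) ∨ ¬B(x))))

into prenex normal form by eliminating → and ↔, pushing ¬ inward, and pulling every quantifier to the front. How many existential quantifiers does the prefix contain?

Rewrite implications/biconditionals: A → B as ¬A ∨ B.
  ¬(¬¬(∃t ∃z (¬¬D(t,z) ∨ ¬B(z))) ∨ (∃v ∃x (D(v,v) ∨ ¬B(x))))
Move each ¬ inward, flipping quantifiers it crosses:
  (∀t ∀z (¬D(t,z) ∧ B(z))) ∧ (∀v ∀x (¬D(v,v) ∧ B(x)))
All bound variables are already distinct, so no renaming is needed.
Finally move all quantifiers to the prefix:
  ∀t ∀z ∀v ∀x (¬D(t,z) ∧ B(z) ∧ ¬D(v,v) ∧ B(x))
The prefix is ∀t ∀z ∀v ∀x: 4 universal, 0 existential.

0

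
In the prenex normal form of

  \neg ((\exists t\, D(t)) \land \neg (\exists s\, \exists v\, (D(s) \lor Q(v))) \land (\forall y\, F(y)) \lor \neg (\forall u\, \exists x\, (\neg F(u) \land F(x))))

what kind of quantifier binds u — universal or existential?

universal

Push ¬ through the quantifiers and connectives to reach negation normal form:
  ((\forall t\, \neg D(t)) \lor (\exists s\, \exists v\, (D(s) \lor Q(v))) \lor (\exists y\, \neg F(y))) \land (\forall u\, \exists x\, (\neg F(u) \land F(x)))
Pull the quantifiers to the front (each side's bound variable is not free in the other side):
  \forall t\, \exists s\, \exists v\, \exists y\, \forall u\, \exists x\, ((\neg D(t) \lor D(s) \lor Q(v) \lor \neg F(y)) \land \neg F(u) \land F(x))
The quantifier \forall u sits under an even number of negations, so it remains universal.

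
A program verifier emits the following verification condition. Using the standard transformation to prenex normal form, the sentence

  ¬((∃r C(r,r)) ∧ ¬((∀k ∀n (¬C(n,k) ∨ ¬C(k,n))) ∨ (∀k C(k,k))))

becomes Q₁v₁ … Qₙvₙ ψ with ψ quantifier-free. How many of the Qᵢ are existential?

0

Push ¬ through the quantifiers and connectives to reach negation normal form:
  (∀r ¬C(r,r)) ∨ (∀k ∀n (¬C(n,k) ∨ ¬C(k,n))) ∨ (∀k C(k,k))
Give each quantifier a distinct variable: k↦z.
  (∀r ¬C(r,r)) ∨ (∀k ∀n (¬C(n,k) ∨ ¬C(k,n))) ∨ (∀z C(z,z))
Extract every quantifier outward, since the variables are now distinct and don't occur free across branches:
  ∀r ∀k ∀n ∀z (¬C(r,r) ∨ ¬C(n,k) ∨ ¬C(k,n) ∨ C(z,z))
The prefix is ∀r ∀k ∀n ∀z: 4 universal, 0 existential.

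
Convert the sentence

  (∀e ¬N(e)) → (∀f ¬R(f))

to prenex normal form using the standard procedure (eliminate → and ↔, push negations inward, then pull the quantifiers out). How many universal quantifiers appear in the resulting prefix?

1

Eliminate → and ↔ using ¬ and ∨.
  ¬(∀e ¬N(e)) ∨ (∀f ¬R(f))
Push ¬ through the quantifiers and connectives to reach negation normal form:
  (∃e N(e)) ∨ (∀f ¬R(f))
Extract every quantifier outward, since the variables are now distinct and don't occur free across branches:
  ∃e ∀f (N(e) ∨ ¬R(f))
The prefix is ∃e ∀f: 1 universal, 1 existential.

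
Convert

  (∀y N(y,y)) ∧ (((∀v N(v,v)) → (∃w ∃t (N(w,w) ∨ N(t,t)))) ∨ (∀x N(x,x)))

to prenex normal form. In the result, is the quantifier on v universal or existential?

existential

First replace A → B with ¬A ∨ B.
  (∀y N(y,y)) ∧ (¬(∀v N(v,v)) ∨ (∃w ∃t (N(w,w) ∨ N(t,t))) ∨ (∀x N(x,x)))
Move each ¬ inward, flipping quantifiers it crosses:
  (∀y N(y,y)) ∧ ((∃v ¬N(v,v)) ∨ (∃w ∃t (N(w,w) ∨ N(t,t))) ∨ (∀x N(x,x)))
Extract every quantifier outward, since the variables are now distinct and don't occur free across branches:
  ∀y ∃v ∃w ∃t ∀x (N(y,y) ∧ (¬N(v,v) ∨ N(w,w) ∨ N(t,t) ∨ N(x,x)))
The quantifier ∀v sits under an odd number of negations (counting the antecedent side of each →), so it flips to ∃v.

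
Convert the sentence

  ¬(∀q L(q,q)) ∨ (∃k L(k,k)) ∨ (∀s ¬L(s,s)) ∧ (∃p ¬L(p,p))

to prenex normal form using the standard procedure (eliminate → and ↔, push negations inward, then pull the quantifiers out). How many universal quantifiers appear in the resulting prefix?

1

Push ¬ through the quantifiers and connectives to reach negation normal form:
  (∃q ¬L(q,q)) ∨ (∃k L(k,k)) ∨ (∀s ¬L(s,s)) ∧ (∃p ¬L(p,p))
All bound variables are already distinct, so no renaming is needed.
Pull the quantifiers to the front (each side's bound variable is not free in the other side):
  ∃q ∃k ∀s ∃p (¬L(q,q) ∨ L(k,k) ∨ ¬L(s,s) ∧ ¬L(p,p))
The prefix is ∃q ∃k ∀s ∃p: 1 universal, 3 existential.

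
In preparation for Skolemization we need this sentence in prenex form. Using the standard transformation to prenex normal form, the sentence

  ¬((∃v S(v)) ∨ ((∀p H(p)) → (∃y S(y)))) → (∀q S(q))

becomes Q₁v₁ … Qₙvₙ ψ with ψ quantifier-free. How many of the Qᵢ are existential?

3

Eliminate → and ↔ using ¬ and ∨.
  ¬¬((∃v S(v)) ∨ ¬(∀p H(p)) ∨ (∃y S(y))) ∨ (∀q S(q))
Move each ¬ inward, flipping quantifiers it crosses:
  (∃v S(v)) ∨ (∃p ¬H(p)) ∨ (∃y S(y)) ∨ (∀q S(q))
All bound variables are already distinct, so no renaming is needed.
Extract every quantifier outward, since the variables are now distinct and don't occur free across branches:
  ∃v ∃p ∃y ∀q (S(v) ∨ ¬H(p) ∨ S(y) ∨ S(q))
The prefix is ∃v ∃p ∃y ∀q: 1 universal, 3 existential.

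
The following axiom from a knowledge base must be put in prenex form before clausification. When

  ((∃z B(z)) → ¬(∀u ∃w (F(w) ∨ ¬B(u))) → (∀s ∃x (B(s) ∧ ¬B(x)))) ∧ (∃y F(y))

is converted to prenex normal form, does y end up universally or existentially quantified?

existential

First replace A → B with ¬A ∨ B.
  (¬(∃z B(z)) ∨ ¬¬(∀u ∃w (F(w) ∨ ¬B(u))) ∨ (∀s ∃x (B(s) ∧ ¬B(x)))) ∧ (∃y F(y))
Drive negations inward (¬∀x A ≡ ∃x ¬A, ¬∃x A ≡ ∀x ¬A, De Morgan for ∧/∨):
  ((∀z ¬B(z)) ∨ (∀u ∃w (F(w) ∨ ¬B(u))) ∨ (∀s ∃x (B(s) ∧ ¬B(x)))) ∧ (∃y F(y))
Extract every quantifier outward, since the variables are now distinct and don't occur free across branches:
  ∀z ∀u ∃w ∀s ∃x ∃y ((¬B(z) ∨ F(w) ∨ ¬B(u) ∨ B(s) ∧ ¬B(x)) ∧ F(y))
The quantifier ∃y sits under an even number of negations (counting the antecedent side of each →), so it remains existential.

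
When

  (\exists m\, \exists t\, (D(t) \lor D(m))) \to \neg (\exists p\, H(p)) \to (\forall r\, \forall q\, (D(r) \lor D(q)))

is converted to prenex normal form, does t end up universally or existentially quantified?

Eliminate → and ↔ using ¬ and ∨.
  \neg (\exists m\, \exists t\, (D(t) \lor D(m))) \lor \neg \neg (\exists p\, H(p)) \lor (\forall r\, \forall q\, (D(r) \lor D(q)))
Push ¬ through the quantifiers and connectives to reach negation normal form:
  (\forall m\, \forall t\, (\neg D(t) \land \neg D(m))) \lor (\exists p\, H(p)) \lor (\forall r\, \forall q\, (D(r) \lor D(q)))
Pull the quantifiers to the front (each side's bound variable is not free in the other side):
  \forall m\, \forall t\, \exists p\, \forall r\, \forall q\, (\neg D(t) \land \neg D(m) \lor H(p) \lor D(r) \lor D(q))
The quantifier \exists t sits under an odd number of negations (counting the antecedent side of each →), so it flips to \forall t.

universal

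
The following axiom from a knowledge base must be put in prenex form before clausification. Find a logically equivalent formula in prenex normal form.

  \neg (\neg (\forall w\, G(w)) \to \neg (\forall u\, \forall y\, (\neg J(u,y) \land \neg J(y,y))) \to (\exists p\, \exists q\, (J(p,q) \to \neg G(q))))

Eliminate → and ↔ using ¬ and ∨.
  \neg (\neg \neg (\forall w\, G(w)) \lor \neg \neg (\forall u\, \forall y\, (\neg J(u,y) \land \neg J(y,y))) \lor (\exists p\, \exists q\, (\neg J(p,q) \lor \neg G(q))))
Push ¬ through the quantifiers and connectives to reach negation normal form:
  (\exists w\, \neg G(w)) \land (\exists u\, \exists y\, (J(u,y) \lor J(y,y))) \land (\forall p\, \forall q\, (J(p,q) \land G(q)))
All bound variables are already distinct, so no renaming is needed.
Pull the quantifiers to the front (each side's bound variable is not free in the other side):
  \exists w\, \exists u\, \exists y\, \forall p\, \forall q\, (\neg G(w) \land (J(u,y) \lor J(y,y)) \land J(p,q) \land G(q))

\exists w\, \exists u\, \exists y\, \forall p\, \forall q\, (\neg G(w) \land (J(u,y) \lor J(y,y)) \land J(p,q) \land G(q))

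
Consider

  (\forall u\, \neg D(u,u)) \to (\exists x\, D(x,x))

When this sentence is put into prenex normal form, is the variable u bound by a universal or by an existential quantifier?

Rewrite implications/biconditionals: A → B as ¬A ∨ B.
  \neg (\forall u\, \neg D(u,u)) \lor (\exists x\, D(x,x))
Drive negations inward (¬∀x A ≡ ∃x ¬A, ¬∃x A ≡ ∀x ¬A, De Morgan for ∧/∨):
  (\exists u\, D(u,u)) \lor (\exists x\, D(x,x))
Extract every quantifier outward, since the variables are now distinct and don't occur free across branches:
  \exists u\, \exists x\, (D(u,u) \lor D(x,x))
The quantifier \forall u sits under an odd number of negations (counting the antecedent side of each →), so it flips to \exists u.

existential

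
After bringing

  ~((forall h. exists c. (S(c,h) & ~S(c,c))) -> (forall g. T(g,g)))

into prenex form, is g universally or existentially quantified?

existential

First replace A → B with ¬A ∨ B.
  ~(~(forall h. exists c. (S(c,h) & ~S(c,c))) | (forall g. T(g,g)))
Drive negations inward (¬∀x A ≡ ∃x ¬A, ¬∃x A ≡ ∀x ¬A, De Morgan for ∧/∨):
  (forall h. exists c. (S(c,h) & ~S(c,c))) & (exists g. ~T(g,g))
All bound variables are already distinct, so no renaming is needed.
Extract every quantifier outward, since the variables are now distinct and don't occur free across branches:
  forall h. exists c. exists g. (S(c,h) & ~S(c,c) & ~T(g,g))
The quantifier forall g sits under an odd number of negations (counting the antecedent side of each →), so it flips to exists g.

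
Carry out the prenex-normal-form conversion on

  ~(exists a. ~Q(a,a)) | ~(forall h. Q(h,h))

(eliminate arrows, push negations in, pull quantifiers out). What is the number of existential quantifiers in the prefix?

1

Drive negations inward (¬∀x A ≡ ∃x ¬A, ¬∃x A ≡ ∀x ¬A, De Morgan for ∧/∨):
  (forall a. Q(a,a)) | (exists h. ~Q(h,h))
Pull the quantifiers to the front (each side's bound variable is not free in the other side):
  forall a. exists h. (Q(a,a) | ~Q(h,h))
The prefix is forall a exists h: 1 universal, 1 existential.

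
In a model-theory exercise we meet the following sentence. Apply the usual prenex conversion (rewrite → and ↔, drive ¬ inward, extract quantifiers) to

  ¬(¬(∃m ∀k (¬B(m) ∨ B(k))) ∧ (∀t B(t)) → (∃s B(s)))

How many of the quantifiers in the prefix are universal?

Eliminate → and ↔ using ¬ and ∨.
  ¬(¬(¬(∃m ∀k (¬B(m) ∨ B(k))) ∧ (∀t B(t))) ∨ (∃s B(s)))
Push ¬ through the quantifiers and connectives to reach negation normal form:
  (∀m ∃k (B(m) ∧ ¬B(k))) ∧ (∀t B(t)) ∧ (∀s ¬B(s))
All bound variables are already distinct, so no renaming is needed.
Extract every quantifier outward, since the variables are now distinct and don't occur free across branches:
  ∀m ∃k ∀t ∀s (B(m) ∧ ¬B(k) ∧ B(t) ∧ ¬B(s))
The prefix is ∀m ∃k ∀t ∀s: 3 universal, 1 existential.

3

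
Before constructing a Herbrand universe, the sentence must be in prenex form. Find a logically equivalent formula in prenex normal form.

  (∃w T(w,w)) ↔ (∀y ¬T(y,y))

∀w ∀y ∃x ∃p ((¬T(w,w) ∨ ¬T(y,y)) ∧ (T(x,x) ∨ T(p,p)))

Rewrite implications/biconditionals: A → B as ¬A ∨ B; A ↔ B as (¬A ∨ B) ∧ (¬B ∨ A).
  (¬(∃w T(w,w)) ∨ (∀y ¬T(y,y))) ∧ (¬(∀y ¬T(y,y)) ∨ (∃w T(w,w)))
Push ¬ through the quantifiers and connectives to reach negation normal form:
  ((∀w ¬T(w,w)) ∨ (∀y ¬T(y,y))) ∧ ((∃y T(y,y)) ∨ (∃w T(w,w)))
Standardize variables apart so no two quantifiers bind the same name: y↦x, w↦p.
  ((∀w ¬T(w,w)) ∨ (∀y ¬T(y,y))) ∧ ((∃x T(x,x)) ∨ (∃p T(p,p)))
Pull the quantifiers to the front (each side's bound variable is not free in the other side):
  ∀w ∀y ∃x ∃p ((¬T(w,w) ∨ ¬T(y,y)) ∧ (T(x,x) ∨ T(p,p)))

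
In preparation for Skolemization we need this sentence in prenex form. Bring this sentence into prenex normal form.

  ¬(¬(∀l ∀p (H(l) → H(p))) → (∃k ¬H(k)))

∃l ∃p ∀k (H(l) ∧ ¬H(p) ∧ H(k))

First replace A → B with ¬A ∨ B.
  ¬(¬¬(∀l ∀p (¬H(l) ∨ H(p))) ∨ (∃k ¬H(k)))
Push ¬ through the quantifiers and connectives to reach negation normal form:
  (∃l ∃p (H(l) ∧ ¬H(p))) ∧ (∀k H(k))
Extract every quantifier outward, since the variables are now distinct and don't occur free across branches:
  ∃l ∃p ∀k (H(l) ∧ ¬H(p) ∧ H(k))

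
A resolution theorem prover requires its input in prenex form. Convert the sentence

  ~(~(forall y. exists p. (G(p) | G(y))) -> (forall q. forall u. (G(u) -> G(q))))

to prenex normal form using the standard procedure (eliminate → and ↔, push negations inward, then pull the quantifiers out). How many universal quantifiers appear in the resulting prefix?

Rewrite implications/biconditionals: A → B as ¬A ∨ B.
  ~(~~(forall y. exists p. (G(p) | G(y))) | (forall q. forall u. (~G(u) | G(q))))
Push ¬ through the quantifiers and connectives to reach negation normal form:
  (exists y. forall p. (~G(p) & ~G(y))) & (exists q. exists u. (G(u) & ~G(q)))
All bound variables are already distinct, so no renaming is needed.
Pull the quantifiers to the front (each side's bound variable is not free in the other side):
  exists y. forall p. exists q. exists u. (~G(p) & ~G(y) & G(u) & ~G(q))
The prefix is exists y forall p exists q exists u: 1 universal, 3 existential.

1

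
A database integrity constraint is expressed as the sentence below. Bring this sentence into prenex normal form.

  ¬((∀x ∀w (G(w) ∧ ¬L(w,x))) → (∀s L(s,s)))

Eliminate → and ↔ using ¬ and ∨.
  ¬(¬(∀x ∀w (G(w) ∧ ¬L(w,x))) ∨ (∀s L(s,s)))
Move each ¬ inward, flipping quantifiers it crosses:
  (∀x ∀w (G(w) ∧ ¬L(w,x))) ∧ (∃s ¬L(s,s))
All bound variables are already distinct, so no renaming is needed.
Pull the quantifiers to the front (each side's bound variable is not free in the other side):
  ∀x ∀w ∃s (G(w) ∧ ¬L(w,x) ∧ ¬L(s,s))

∀x ∀w ∃s (G(w) ∧ ¬L(w,x) ∧ ¬L(s,s))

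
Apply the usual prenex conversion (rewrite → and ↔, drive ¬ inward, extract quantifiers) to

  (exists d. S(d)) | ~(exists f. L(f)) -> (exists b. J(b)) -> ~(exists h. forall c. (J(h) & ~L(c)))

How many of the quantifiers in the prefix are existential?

2

First replace A → B with ¬A ∨ B.
  ~((exists d. S(d)) | ~(exists f. L(f))) | ~(exists b. J(b)) | ~(exists h. forall c. (J(h) & ~L(c)))
Push ¬ through the quantifiers and connectives to reach negation normal form:
  (forall d. ~S(d)) & (exists f. L(f)) | (forall b. ~J(b)) | (forall h. exists c. (~J(h) | L(c)))
Extract every quantifier outward, since the variables are now distinct and don't occur free across branches:
  forall d. exists f. forall b. forall h. exists c. (~S(d) & L(f) | ~J(b) | ~J(h) | L(c))
The prefix is forall d exists f forall b forall h exists c: 3 universal, 2 existential.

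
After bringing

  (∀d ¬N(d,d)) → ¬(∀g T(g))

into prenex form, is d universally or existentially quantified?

First replace A → B with ¬A ∨ B.
  ¬(∀d ¬N(d,d)) ∨ ¬(∀g T(g))
Drive negations inward (¬∀x A ≡ ∃x ¬A, ¬∃x A ≡ ∀x ¬A, De Morgan for ∧/∨):
  (∃d N(d,d)) ∨ (∃g ¬T(g))
Pull the quantifiers to the front (each side's bound variable is not free in the other side):
  ∃d ∃g (N(d,d) ∨ ¬T(g))
The quantifier ∀d sits under an odd number of negations (counting the antecedent side of each →), so it flips to ∃d.

existential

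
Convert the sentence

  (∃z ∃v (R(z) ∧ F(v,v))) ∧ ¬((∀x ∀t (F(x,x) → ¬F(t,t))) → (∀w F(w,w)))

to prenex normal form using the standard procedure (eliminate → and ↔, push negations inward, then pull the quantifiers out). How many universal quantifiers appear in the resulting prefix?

2

Rewrite implications/biconditionals: A → B as ¬A ∨ B.
  (∃z ∃v (R(z) ∧ F(v,v))) ∧ ¬(¬(∀x ∀t (¬F(x,x) ∨ ¬F(t,t))) ∨ (∀w F(w,w)))
Drive negations inward (¬∀x A ≡ ∃x ¬A, ¬∃x A ≡ ∀x ¬A, De Morgan for ∧/∨):
  (∃z ∃v (R(z) ∧ F(v,v))) ∧ (∀x ∀t (¬F(x,x) ∨ ¬F(t,t))) ∧ (∃w ¬F(w,w))
Pull the quantifiers to the front (each side's bound variable is not free in the other side):
  ∃z ∃v ∀x ∀t ∃w (R(z) ∧ F(v,v) ∧ (¬F(x,x) ∨ ¬F(t,t)) ∧ ¬F(w,w))
The prefix is ∃z ∃v ∀x ∀t ∃w: 2 universal, 3 existential.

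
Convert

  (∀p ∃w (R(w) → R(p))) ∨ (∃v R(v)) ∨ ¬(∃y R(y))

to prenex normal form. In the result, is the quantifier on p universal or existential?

Rewrite implications/biconditionals: A → B as ¬A ∨ B.
  (∀p ∃w (¬R(w) ∨ R(p))) ∨ (∃v R(v)) ∨ ¬(∃y R(y))
Drive negations inward (¬∀x A ≡ ∃x ¬A, ¬∃x A ≡ ∀x ¬A, De Morgan for ∧/∨):
  (∀p ∃w (¬R(w) ∨ R(p))) ∨ (∃v R(v)) ∨ (∀y ¬R(y))
All bound variables are already distinct, so no renaming is needed.
Pull the quantifiers to the front (each side's bound variable is not free in the other side):
  ∀p ∃w ∃v ∀y (¬R(w) ∨ R(p) ∨ R(v) ∨ ¬R(y))
The quantifier ∀p sits under an even number of negations (counting the antecedent side of each →), so it remains universal.

universal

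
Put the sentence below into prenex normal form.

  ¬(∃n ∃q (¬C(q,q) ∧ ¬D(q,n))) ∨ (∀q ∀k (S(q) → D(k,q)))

Rewrite implications/biconditionals: A → B as ¬A ∨ B.
  ¬(∃n ∃q (¬C(q,q) ∧ ¬D(q,n))) ∨ (∀q ∀k (¬S(q) ∨ D(k,q)))
Drive negations inward (¬∀x A ≡ ∃x ¬A, ¬∃x A ≡ ∀x ¬A, De Morgan for ∧/∨):
  (∀n ∀q (C(q,q) ∨ D(q,n))) ∨ (∀q ∀k (¬S(q) ∨ D(k,q)))
Standardize variables apart so no two quantifiers bind the same name: q↦r.
  (∀n ∀q (C(q,q) ∨ D(q,n))) ∨ (∀r ∀k (¬S(r) ∨ D(k,r)))
Extract every quantifier outward, since the variables are now distinct and don't occur free across branches:
  ∀n ∀q ∀r ∀k (C(q,q) ∨ D(q,n) ∨ ¬S(r) ∨ D(k,r))

∀n ∀q ∀r ∀k (C(q,q) ∨ D(q,n) ∨ ¬S(r) ∨ D(k,r))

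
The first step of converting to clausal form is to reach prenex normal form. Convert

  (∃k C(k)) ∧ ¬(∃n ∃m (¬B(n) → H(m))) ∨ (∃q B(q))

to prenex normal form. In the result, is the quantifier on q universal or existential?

Rewrite implications/biconditionals: A → B as ¬A ∨ B.
  (∃k C(k)) ∧ ¬(∃n ∃m (¬¬B(n) ∨ H(m))) ∨ (∃q B(q))
Push ¬ through the quantifiers and connectives to reach negation normal form:
  (∃k C(k)) ∧ (∀n ∀m (¬B(n) ∧ ¬H(m))) ∨ (∃q B(q))
All bound variables are already distinct, so no renaming is needed.
Pull the quantifiers to the front (each side's bound variable is not free in the other side):
  ∃k ∀n ∀m ∃q (C(k) ∧ ¬B(n) ∧ ¬H(m) ∨ B(q))
The quantifier ∃q sits under an even number of negations (counting the antecedent side of each →), so it remains existential.

existential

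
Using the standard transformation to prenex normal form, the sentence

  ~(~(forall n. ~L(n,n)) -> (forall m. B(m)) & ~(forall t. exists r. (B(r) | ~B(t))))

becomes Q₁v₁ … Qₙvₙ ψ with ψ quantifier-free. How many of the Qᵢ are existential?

3

First replace A → B with ¬A ∨ B.
  ~(~~(forall n. ~L(n,n)) | (forall m. B(m)) & ~(forall t. exists r. (B(r) | ~B(t))))
Drive negations inward (¬∀x A ≡ ∃x ¬A, ¬∃x A ≡ ∀x ¬A, De Morgan for ∧/∨):
  (exists n. L(n,n)) & ((exists m. ~B(m)) | (forall t. exists r. (B(r) | ~B(t))))
Pull the quantifiers to the front (each side's bound variable is not free in the other side):
  exists n. exists m. forall t. exists r. (L(n,n) & (~B(m) | B(r) | ~B(t)))
The prefix is exists n exists m forall t exists r: 1 universal, 3 existential.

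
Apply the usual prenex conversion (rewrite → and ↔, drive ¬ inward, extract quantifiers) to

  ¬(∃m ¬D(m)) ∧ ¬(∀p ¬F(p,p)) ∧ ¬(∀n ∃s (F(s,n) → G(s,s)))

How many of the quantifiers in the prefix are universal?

First replace A → B with ¬A ∨ B.
  ¬(∃m ¬D(m)) ∧ ¬(∀p ¬F(p,p)) ∧ ¬(∀n ∃s (¬F(s,n) ∨ G(s,s)))
Drive negations inward (¬∀x A ≡ ∃x ¬A, ¬∃x A ≡ ∀x ¬A, De Morgan for ∧/∨):
  (∀m D(m)) ∧ (∃p F(p,p)) ∧ (∃n ∀s (F(s,n) ∧ ¬G(s,s)))
All bound variables are already distinct, so no renaming is needed.
Finally move all quantifiers to the prefix:
  ∀m ∃p ∃n ∀s (D(m) ∧ F(p,p) ∧ F(s,n) ∧ ¬G(s,s))
The prefix is ∀m ∃p ∃n ∀s: 2 universal, 2 existential.

2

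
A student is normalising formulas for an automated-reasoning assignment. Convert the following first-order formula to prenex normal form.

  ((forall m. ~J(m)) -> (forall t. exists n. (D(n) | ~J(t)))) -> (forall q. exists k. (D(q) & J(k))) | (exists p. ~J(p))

forall m. exists t. forall n. forall q. exists k. exists p. (~J(m) & ~D(n) & J(t) | D(q) & J(k) | ~J(p))

Eliminate → and ↔ using ¬ and ∨.
  ~(~(forall m. ~J(m)) | (forall t. exists n. (D(n) | ~J(t)))) | (forall q. exists k. (D(q) & J(k))) | (exists p. ~J(p))
Move each ¬ inward, flipping quantifiers it crosses:
  (forall m. ~J(m)) & (exists t. forall n. (~D(n) & J(t))) | (forall q. exists k. (D(q) & J(k))) | (exists p. ~J(p))
All bound variables are already distinct, so no renaming is needed.
Finally move all quantifiers to the prefix:
  forall m. exists t. forall n. forall q. exists k. exists p. (~J(m) & ~D(n) & J(t) | D(q) & J(k) | ~J(p))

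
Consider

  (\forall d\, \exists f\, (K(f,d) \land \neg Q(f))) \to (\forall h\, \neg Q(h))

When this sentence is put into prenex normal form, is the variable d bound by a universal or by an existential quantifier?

existential

Rewrite implications/biconditionals: A → B as ¬A ∨ B.
  \neg (\forall d\, \exists f\, (K(f,d) \land \neg Q(f))) \lor (\forall h\, \neg Q(h))
Drive negations inward (¬∀x A ≡ ∃x ¬A, ¬∃x A ≡ ∀x ¬A, De Morgan for ∧/∨):
  (\exists d\, \forall f\, (\neg K(f,d) \lor Q(f))) \lor (\forall h\, \neg Q(h))
Finally move all quantifiers to the prefix:
  \exists d\, \forall f\, \forall h\, (\neg K(f,d) \lor Q(f) \lor \neg Q(h))
The quantifier \forall d sits under an odd number of negations (counting the antecedent side of each →), so it flips to \exists d.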